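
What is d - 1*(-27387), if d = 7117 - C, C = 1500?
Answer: 33004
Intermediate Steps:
d = 5617 (d = 7117 - 1*1500 = 7117 - 1500 = 5617)
d - 1*(-27387) = 5617 - 1*(-27387) = 5617 + 27387 = 33004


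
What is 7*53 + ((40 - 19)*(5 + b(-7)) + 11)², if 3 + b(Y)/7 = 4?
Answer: 69540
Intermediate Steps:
b(Y) = 7 (b(Y) = -21 + 7*4 = -21 + 28 = 7)
7*53 + ((40 - 19)*(5 + b(-7)) + 11)² = 7*53 + ((40 - 19)*(5 + 7) + 11)² = 371 + (21*12 + 11)² = 371 + (252 + 11)² = 371 + 263² = 371 + 69169 = 69540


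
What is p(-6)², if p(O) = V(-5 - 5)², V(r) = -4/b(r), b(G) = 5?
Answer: 256/625 ≈ 0.40960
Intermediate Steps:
V(r) = -⅘ (V(r) = -4/5 = -4*⅕ = -⅘)
p(O) = 16/25 (p(O) = (-⅘)² = 16/25)
p(-6)² = (16/25)² = 256/625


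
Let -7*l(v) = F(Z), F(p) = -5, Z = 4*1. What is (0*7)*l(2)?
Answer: 0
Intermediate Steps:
Z = 4
l(v) = 5/7 (l(v) = -1/7*(-5) = 5/7)
(0*7)*l(2) = (0*7)*(5/7) = 0*(5/7) = 0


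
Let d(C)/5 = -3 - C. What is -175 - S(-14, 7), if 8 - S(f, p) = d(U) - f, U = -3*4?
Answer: -124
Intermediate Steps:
U = -12
d(C) = -15 - 5*C (d(C) = 5*(-3 - C) = -15 - 5*C)
S(f, p) = -37 + f (S(f, p) = 8 - ((-15 - 5*(-12)) - f) = 8 - ((-15 + 60) - f) = 8 - (45 - f) = 8 + (-45 + f) = -37 + f)
-175 - S(-14, 7) = -175 - (-37 - 14) = -175 - 1*(-51) = -175 + 51 = -124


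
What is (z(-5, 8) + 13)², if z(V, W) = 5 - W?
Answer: 100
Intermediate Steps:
(z(-5, 8) + 13)² = ((5 - 1*8) + 13)² = ((5 - 8) + 13)² = (-3 + 13)² = 10² = 100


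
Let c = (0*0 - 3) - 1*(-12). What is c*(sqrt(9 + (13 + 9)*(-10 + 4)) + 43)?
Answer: 387 + 9*I*sqrt(123) ≈ 387.0 + 99.815*I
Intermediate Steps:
c = 9 (c = (0 - 3) + 12 = -3 + 12 = 9)
c*(sqrt(9 + (13 + 9)*(-10 + 4)) + 43) = 9*(sqrt(9 + (13 + 9)*(-10 + 4)) + 43) = 9*(sqrt(9 + 22*(-6)) + 43) = 9*(sqrt(9 - 132) + 43) = 9*(sqrt(-123) + 43) = 9*(I*sqrt(123) + 43) = 9*(43 + I*sqrt(123)) = 387 + 9*I*sqrt(123)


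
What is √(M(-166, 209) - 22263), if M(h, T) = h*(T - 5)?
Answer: I*√56127 ≈ 236.91*I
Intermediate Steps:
M(h, T) = h*(-5 + T)
√(M(-166, 209) - 22263) = √(-166*(-5 + 209) - 22263) = √(-166*204 - 22263) = √(-33864 - 22263) = √(-56127) = I*√56127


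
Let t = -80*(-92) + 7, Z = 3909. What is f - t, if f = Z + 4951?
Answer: 1493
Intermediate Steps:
f = 8860 (f = 3909 + 4951 = 8860)
t = 7367 (t = 7360 + 7 = 7367)
f - t = 8860 - 1*7367 = 8860 - 7367 = 1493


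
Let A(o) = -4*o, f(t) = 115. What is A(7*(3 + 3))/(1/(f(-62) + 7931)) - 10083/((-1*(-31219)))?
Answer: -42199606515/31219 ≈ -1.3517e+6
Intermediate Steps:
A(7*(3 + 3))/(1/(f(-62) + 7931)) - 10083/((-1*(-31219))) = (-28*(3 + 3))/(1/(115 + 7931)) - 10083/((-1*(-31219))) = (-28*6)/(1/8046) - 10083/31219 = (-4*42)/(1/8046) - 10083*1/31219 = -168*8046 - 10083/31219 = -1351728 - 10083/31219 = -42199606515/31219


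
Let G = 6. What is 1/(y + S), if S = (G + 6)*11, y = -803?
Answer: -1/671 ≈ -0.0014903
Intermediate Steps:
S = 132 (S = (6 + 6)*11 = 12*11 = 132)
1/(y + S) = 1/(-803 + 132) = 1/(-671) = -1/671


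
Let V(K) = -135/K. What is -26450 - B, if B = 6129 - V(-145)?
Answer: -944764/29 ≈ -32578.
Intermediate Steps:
B = 177714/29 (B = 6129 - (-135)/(-145) = 6129 - (-135)*(-1)/145 = 6129 - 1*27/29 = 6129 - 27/29 = 177714/29 ≈ 6128.1)
-26450 - B = -26450 - 1*177714/29 = -26450 - 177714/29 = -944764/29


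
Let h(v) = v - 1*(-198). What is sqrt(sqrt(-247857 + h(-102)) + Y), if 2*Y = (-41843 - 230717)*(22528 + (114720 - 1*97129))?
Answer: sqrt(-5467417320 + 3*I*sqrt(27529)) ≈ 0.e-3 + 73942.0*I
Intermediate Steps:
h(v) = 198 + v (h(v) = v + 198 = 198 + v)
Y = -5467417320 (Y = ((-41843 - 230717)*(22528 + (114720 - 1*97129)))/2 = (-272560*(22528 + (114720 - 97129)))/2 = (-272560*(22528 + 17591))/2 = (-272560*40119)/2 = (1/2)*(-10934834640) = -5467417320)
sqrt(sqrt(-247857 + h(-102)) + Y) = sqrt(sqrt(-247857 + (198 - 102)) - 5467417320) = sqrt(sqrt(-247857 + 96) - 5467417320) = sqrt(sqrt(-247761) - 5467417320) = sqrt(3*I*sqrt(27529) - 5467417320) = sqrt(-5467417320 + 3*I*sqrt(27529))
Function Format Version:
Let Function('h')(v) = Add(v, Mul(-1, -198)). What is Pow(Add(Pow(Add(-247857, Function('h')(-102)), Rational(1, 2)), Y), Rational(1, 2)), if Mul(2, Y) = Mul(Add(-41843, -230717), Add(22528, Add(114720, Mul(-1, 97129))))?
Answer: Pow(Add(-5467417320, Mul(3, I, Pow(27529, Rational(1, 2)))), Rational(1, 2)) ≈ Add(0.e-3, Mul(73942., I))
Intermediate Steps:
Function('h')(v) = Add(198, v) (Function('h')(v) = Add(v, 198) = Add(198, v))
Y = -5467417320 (Y = Mul(Rational(1, 2), Mul(Add(-41843, -230717), Add(22528, Add(114720, Mul(-1, 97129))))) = Mul(Rational(1, 2), Mul(-272560, Add(22528, Add(114720, -97129)))) = Mul(Rational(1, 2), Mul(-272560, Add(22528, 17591))) = Mul(Rational(1, 2), Mul(-272560, 40119)) = Mul(Rational(1, 2), -10934834640) = -5467417320)
Pow(Add(Pow(Add(-247857, Function('h')(-102)), Rational(1, 2)), Y), Rational(1, 2)) = Pow(Add(Pow(Add(-247857, Add(198, -102)), Rational(1, 2)), -5467417320), Rational(1, 2)) = Pow(Add(Pow(Add(-247857, 96), Rational(1, 2)), -5467417320), Rational(1, 2)) = Pow(Add(Pow(-247761, Rational(1, 2)), -5467417320), Rational(1, 2)) = Pow(Add(Mul(3, I, Pow(27529, Rational(1, 2))), -5467417320), Rational(1, 2)) = Pow(Add(-5467417320, Mul(3, I, Pow(27529, Rational(1, 2)))), Rational(1, 2))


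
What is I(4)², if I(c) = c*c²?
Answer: 4096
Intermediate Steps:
I(c) = c³
I(4)² = (4³)² = 64² = 4096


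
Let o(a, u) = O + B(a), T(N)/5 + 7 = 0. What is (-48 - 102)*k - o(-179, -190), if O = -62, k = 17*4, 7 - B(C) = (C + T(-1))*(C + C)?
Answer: 66467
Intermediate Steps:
T(N) = -35 (T(N) = -35 + 5*0 = -35 + 0 = -35)
B(C) = 7 - 2*C*(-35 + C) (B(C) = 7 - (C - 35)*(C + C) = 7 - (-35 + C)*2*C = 7 - 2*C*(-35 + C))
k = 68
o(a, u) = -55 - 2*a**2 + 70*a (o(a, u) = -62 + (7 - 2*a**2 + 70*a) = -55 - 2*a**2 + 70*a)
(-48 - 102)*k - o(-179, -190) = (-48 - 102)*68 - (-55 - 2*(-179)**2 + 70*(-179)) = -150*68 - (-55 - 2*32041 - 12530) = -10200 - (-55 - 64082 - 12530) = -10200 - 1*(-76667) = -10200 + 76667 = 66467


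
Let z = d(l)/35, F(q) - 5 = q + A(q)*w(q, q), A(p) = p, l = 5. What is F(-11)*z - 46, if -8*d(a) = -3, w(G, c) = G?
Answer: -2507/56 ≈ -44.768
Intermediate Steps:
d(a) = 3/8 (d(a) = -⅛*(-3) = 3/8)
F(q) = 5 + q + q² (F(q) = 5 + (q + q*q) = 5 + (q + q²) = 5 + q + q²)
z = 3/280 (z = (3/8)/35 = (3/8)*(1/35) = 3/280 ≈ 0.010714)
F(-11)*z - 46 = (5 - 11 + (-11)²)*(3/280) - 46 = (5 - 11 + 121)*(3/280) - 46 = 115*(3/280) - 46 = 69/56 - 46 = -2507/56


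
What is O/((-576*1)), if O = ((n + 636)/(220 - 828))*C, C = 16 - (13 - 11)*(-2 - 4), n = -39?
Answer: 1393/29184 ≈ 0.047732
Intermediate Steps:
C = 28 (C = 16 - 2*(-6) = 16 - 1*(-12) = 16 + 12 = 28)
O = -4179/152 (O = ((-39 + 636)/(220 - 828))*28 = (597/(-608))*28 = (597*(-1/608))*28 = -597/608*28 = -4179/152 ≈ -27.493)
O/((-576*1)) = -4179/(152*((-576*1))) = -4179/152/(-576) = -4179/152*(-1/576) = 1393/29184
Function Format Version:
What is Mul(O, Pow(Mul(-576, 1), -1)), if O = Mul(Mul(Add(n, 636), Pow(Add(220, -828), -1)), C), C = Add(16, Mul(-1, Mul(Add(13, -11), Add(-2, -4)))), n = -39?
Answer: Rational(1393, 29184) ≈ 0.047732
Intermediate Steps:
C = 28 (C = Add(16, Mul(-1, Mul(2, -6))) = Add(16, Mul(-1, -12)) = Add(16, 12) = 28)
O = Rational(-4179, 152) (O = Mul(Mul(Add(-39, 636), Pow(Add(220, -828), -1)), 28) = Mul(Mul(597, Pow(-608, -1)), 28) = Mul(Mul(597, Rational(-1, 608)), 28) = Mul(Rational(-597, 608), 28) = Rational(-4179, 152) ≈ -27.493)
Mul(O, Pow(Mul(-576, 1), -1)) = Mul(Rational(-4179, 152), Pow(Mul(-576, 1), -1)) = Mul(Rational(-4179, 152), Pow(-576, -1)) = Mul(Rational(-4179, 152), Rational(-1, 576)) = Rational(1393, 29184)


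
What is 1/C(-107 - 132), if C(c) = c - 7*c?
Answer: 1/1434 ≈ 0.00069735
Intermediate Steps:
C(c) = -6*c
1/C(-107 - 132) = 1/(-6*(-107 - 132)) = 1/(-6*(-239)) = 1/1434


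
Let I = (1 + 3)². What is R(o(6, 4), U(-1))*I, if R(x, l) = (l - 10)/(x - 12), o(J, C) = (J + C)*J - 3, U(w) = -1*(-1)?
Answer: -16/5 ≈ -3.2000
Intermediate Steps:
U(w) = 1
o(J, C) = -3 + J*(C + J) (o(J, C) = (C + J)*J - 3 = J*(C + J) - 3 = -3 + J*(C + J))
R(x, l) = (-10 + l)/(-12 + x)
I = 16 (I = 4² = 16)
R(o(6, 4), U(-1))*I = ((-10 + 1)/(-12 + (-3 + 6² + 4*6)))*16 = (-9/(-12 + (-3 + 36 + 24)))*16 = (-9/(-12 + 57))*16 = (-9/45)*16 = ((1/45)*(-9))*16 = -⅕*16 = -16/5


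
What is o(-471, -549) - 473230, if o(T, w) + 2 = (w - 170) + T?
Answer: -474422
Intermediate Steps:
o(T, w) = -172 + T + w (o(T, w) = -2 + ((w - 170) + T) = -2 + ((-170 + w) + T) = -2 + (-170 + T + w) = -172 + T + w)
o(-471, -549) - 473230 = (-172 - 471 - 549) - 473230 = -1192 - 473230 = -474422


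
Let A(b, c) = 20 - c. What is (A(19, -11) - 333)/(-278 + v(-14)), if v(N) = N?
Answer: 151/146 ≈ 1.0342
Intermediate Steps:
(A(19, -11) - 333)/(-278 + v(-14)) = ((20 - 1*(-11)) - 333)/(-278 - 14) = ((20 + 11) - 333)/(-292) = (31 - 333)*(-1/292) = -302*(-1/292) = 151/146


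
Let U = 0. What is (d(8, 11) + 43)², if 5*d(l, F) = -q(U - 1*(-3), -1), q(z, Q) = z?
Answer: 44944/25 ≈ 1797.8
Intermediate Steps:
d(l, F) = -⅗ (d(l, F) = (-(0 - 1*(-3)))/5 = (-(0 + 3))/5 = (-1*3)/5 = (⅕)*(-3) = -⅗)
(d(8, 11) + 43)² = (-⅗ + 43)² = (212/5)² = 44944/25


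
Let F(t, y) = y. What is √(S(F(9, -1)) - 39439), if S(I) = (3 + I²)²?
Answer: I*√39423 ≈ 198.55*I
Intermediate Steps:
√(S(F(9, -1)) - 39439) = √((3 + (-1)²)² - 39439) = √((3 + 1)² - 39439) = √(4² - 39439) = √(16 - 39439) = √(-39423) = I*√39423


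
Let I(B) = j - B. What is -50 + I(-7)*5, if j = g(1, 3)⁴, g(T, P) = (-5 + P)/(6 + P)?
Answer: -98335/6561 ≈ -14.988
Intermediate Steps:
g(T, P) = (-5 + P)/(6 + P)
j = 16/6561 (j = ((-5 + 3)/(6 + 3))⁴ = (-2/9)⁴ = 16/6561 ≈ 0.0024387)
I(B) = 16/6561 - B
-50 + I(-7)*5 = -50 + (16/6561 - 1*(-7))*5 = -50 + (16/6561 + 7)*5 = -50 + (45943/6561)*5 = -50 + 229715/6561 = -98335/6561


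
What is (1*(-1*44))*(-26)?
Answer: 1144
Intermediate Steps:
(1*(-1*44))*(-26) = (1*(-44))*(-26) = -44*(-26) = 1144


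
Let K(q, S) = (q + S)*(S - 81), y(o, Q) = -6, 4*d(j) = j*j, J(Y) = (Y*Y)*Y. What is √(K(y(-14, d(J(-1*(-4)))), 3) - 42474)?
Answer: 16*I*√165 ≈ 205.52*I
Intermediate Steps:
J(Y) = Y³ (J(Y) = Y²*Y = Y³)
d(j) = j²/4 (d(j) = (j*j)/4 = j²/4)
K(q, S) = (-81 + S)*(S + q) (K(q, S) = (S + q)*(-81 + S) = (-81 + S)*(S + q))
√(K(y(-14, d(J(-1*(-4)))), 3) - 42474) = √((3² - 81*3 - 81*(-6) + 3*(-6)) - 42474) = √((9 - 243 + 486 - 18) - 42474) = √(234 - 42474) = √(-42240) = 16*I*√165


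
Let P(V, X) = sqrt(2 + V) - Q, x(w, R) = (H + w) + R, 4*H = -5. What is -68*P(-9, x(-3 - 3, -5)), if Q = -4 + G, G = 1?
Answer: -204 - 68*I*sqrt(7) ≈ -204.0 - 179.91*I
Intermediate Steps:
H = -5/4 (H = (1/4)*(-5) = -5/4 ≈ -1.2500)
Q = -3 (Q = -4 + 1 = -3)
x(w, R) = -5/4 + R + w (x(w, R) = (-5/4 + w) + R = -5/4 + R + w)
P(V, X) = 3 + sqrt(2 + V) (P(V, X) = sqrt(2 + V) - 1*(-3) = sqrt(2 + V) + 3 = 3 + sqrt(2 + V))
-68*P(-9, x(-3 - 3, -5)) = -68*(3 + sqrt(2 - 9)) = -68*(3 + sqrt(-7)) = -68*(3 + I*sqrt(7)) = -204 - 68*I*sqrt(7)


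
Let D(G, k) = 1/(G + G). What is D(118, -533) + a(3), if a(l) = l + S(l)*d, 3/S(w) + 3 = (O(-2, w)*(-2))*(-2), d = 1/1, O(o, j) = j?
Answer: 2363/708 ≈ 3.3376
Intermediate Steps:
D(G, k) = 1/(2*G)
d = 1
S(w) = 3/(-3 + 4*w) (S(w) = 3/(-3 + (w*(-2))*(-2)) = 3/(-3 - 2*w*(-2)) = 3/(-3 + 4*w))
a(l) = l + 3/(-3 + 4*l) (a(l) = l + (3/(-3 + 4*l))*1 = l + 3/(-3 + 4*l))
D(118, -533) + a(3) = (½)/118 + (3 + 3/(-3 + 4*3)) = (½)*(1/118) + (3 + 3/(-3 + 12)) = 1/236 + (3 + 3/9) = 1/236 + (3 + 3*(⅑)) = 1/236 + (3 + ⅓) = 1/236 + 10/3 = 2363/708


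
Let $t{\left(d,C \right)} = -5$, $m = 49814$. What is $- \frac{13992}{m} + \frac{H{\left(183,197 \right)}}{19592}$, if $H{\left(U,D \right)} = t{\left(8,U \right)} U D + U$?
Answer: $- \frac{577764867}{60997243} \approx -9.472$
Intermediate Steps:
$H{\left(U,D \right)} = U - 5 D U$ ($H{\left(U,D \right)} = - 5 U D + U = - 5 D U + U = U - 5 D U$)
$- \frac{13992}{m} + \frac{H{\left(183,197 \right)}}{19592} = - \frac{13992}{49814} + \frac{183 \left(1 - 985\right)}{19592} = \left(-13992\right) \frac{1}{49814} + 183 \left(1 - 985\right) \frac{1}{19592} = - \frac{6996}{24907} + 183 \left(-984\right) \frac{1}{19592} = - \frac{6996}{24907} - \frac{22509}{2449} = - \frac{577764867}{60997243}$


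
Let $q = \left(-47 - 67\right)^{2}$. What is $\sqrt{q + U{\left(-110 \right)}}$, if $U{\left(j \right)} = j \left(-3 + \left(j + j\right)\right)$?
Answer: $\sqrt{37526} \approx 193.72$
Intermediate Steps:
$U{\left(j \right)} = j \left(-3 + 2 j\right)$
$q = 12996$ ($q = \left(-114\right)^{2} = 12996$)
$\sqrt{q + U{\left(-110 \right)}} = \sqrt{12996 - 110 \left(-3 + 2 \left(-110\right)\right)} = \sqrt{12996 - 110 \left(-3 - 220\right)} = \sqrt{12996 - -24530} = \sqrt{12996 + 24530} = \sqrt{37526}$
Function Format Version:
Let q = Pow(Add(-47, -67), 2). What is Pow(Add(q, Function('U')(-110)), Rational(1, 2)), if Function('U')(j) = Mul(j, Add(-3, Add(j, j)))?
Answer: Pow(37526, Rational(1, 2)) ≈ 193.72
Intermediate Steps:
Function('U')(j) = Mul(j, Add(-3, Mul(2, j)))
q = 12996 (q = Pow(-114, 2) = 12996)
Pow(Add(q, Function('U')(-110)), Rational(1, 2)) = Pow(Add(12996, Mul(-110, Add(-3, Mul(2, -110)))), Rational(1, 2)) = Pow(Add(12996, Mul(-110, Add(-3, -220))), Rational(1, 2)) = Pow(Add(12996, Mul(-110, -223)), Rational(1, 2)) = Pow(Add(12996, 24530), Rational(1, 2)) = Pow(37526, Rational(1, 2))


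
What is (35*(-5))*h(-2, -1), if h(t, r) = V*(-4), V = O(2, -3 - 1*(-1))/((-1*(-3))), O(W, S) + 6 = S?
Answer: -5600/3 ≈ -1866.7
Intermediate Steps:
O(W, S) = -6 + S
V = -8/3 (V = (-6 + (-3 - 1*(-1)))/((-1*(-3))) = (-6 + (-3 + 1))/3 = (-6 - 2)*(⅓) = -8*⅓ = -8/3 ≈ -2.6667)
h(t, r) = 32/3 (h(t, r) = -8/3*(-4) = 32/3)
(35*(-5))*h(-2, -1) = (35*(-5))*(32/3) = -175*32/3 = -5600/3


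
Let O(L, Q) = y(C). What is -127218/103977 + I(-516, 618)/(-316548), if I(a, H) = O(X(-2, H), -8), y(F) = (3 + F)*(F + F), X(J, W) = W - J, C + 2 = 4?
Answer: -372895213/304756587 ≈ -1.2236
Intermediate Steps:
C = 2 (C = -2 + 4 = 2)
y(F) = 2*F*(3 + F) (y(F) = (3 + F)*(2*F) = 2*F*(3 + F))
O(L, Q) = 20 (O(L, Q) = 2*2*(3 + 2) = 2*2*5 = 20)
I(a, H) = 20
-127218/103977 + I(-516, 618)/(-316548) = -127218/103977 + 20/(-316548) = -127218*1/103977 + 20*(-1/316548) = -42406/34659 - 5/79137 = -372895213/304756587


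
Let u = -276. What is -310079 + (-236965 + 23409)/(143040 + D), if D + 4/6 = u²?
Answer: -101961427351/328823 ≈ -3.1008e+5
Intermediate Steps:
D = 228526/3 (D = -⅔ + (-276)² = -⅔ + 76176 = 228526/3 ≈ 76175.)
-310079 + (-236965 + 23409)/(143040 + D) = -310079 + (-236965 + 23409)/(143040 + 228526/3) = -310079 - 213556/657646/3 = -310079 - 213556*3/657646 = -310079 - 320334/328823 = -101961427351/328823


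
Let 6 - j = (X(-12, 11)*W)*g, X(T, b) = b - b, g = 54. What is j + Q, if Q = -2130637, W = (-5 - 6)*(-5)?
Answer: -2130631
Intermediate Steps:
W = 55 (W = -11*(-5) = 55)
X(T, b) = 0
j = 6 (j = 6 - 0*55*54 = 6 - 0*54 = 6 - 1*0 = 6 + 0 = 6)
j + Q = 6 - 2130637 = -2130631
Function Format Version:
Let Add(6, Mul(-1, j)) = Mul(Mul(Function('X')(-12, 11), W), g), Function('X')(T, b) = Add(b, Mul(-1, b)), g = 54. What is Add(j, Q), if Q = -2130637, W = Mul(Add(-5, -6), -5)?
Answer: -2130631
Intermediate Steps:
W = 55 (W = Mul(-11, -5) = 55)
Function('X')(T, b) = 0
j = 6 (j = Add(6, Mul(-1, Mul(Mul(0, 55), 54))) = Add(6, Mul(-1, Mul(0, 54))) = Add(6, Mul(-1, 0)) = Add(6, 0) = 6)
Add(j, Q) = Add(6, -2130637) = -2130631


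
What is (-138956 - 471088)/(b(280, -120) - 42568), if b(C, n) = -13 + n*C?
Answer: 610044/76181 ≈ 8.0078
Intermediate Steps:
b(C, n) = -13 + C*n
(-138956 - 471088)/(b(280, -120) - 42568) = (-138956 - 471088)/((-13 + 280*(-120)) - 42568) = -610044/((-13 - 33600) - 42568) = -610044/(-33613 - 42568) = -610044/(-76181) = -610044*(-1/76181) = 610044/76181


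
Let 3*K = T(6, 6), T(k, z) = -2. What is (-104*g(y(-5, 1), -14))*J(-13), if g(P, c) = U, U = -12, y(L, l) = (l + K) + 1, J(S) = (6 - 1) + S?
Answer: -9984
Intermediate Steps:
K = -2/3 (K = (1/3)*(-2) = -2/3 ≈ -0.66667)
J(S) = 5 + S
y(L, l) = 1/3 + l (y(L, l) = (l - 2/3) + 1 = (-2/3 + l) + 1 = 1/3 + l)
g(P, c) = -12
(-104*g(y(-5, 1), -14))*J(-13) = (-104*(-12))*(5 - 13) = 1248*(-8) = -9984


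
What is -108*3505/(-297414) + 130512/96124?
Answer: 1044484374/397064213 ≈ 2.6305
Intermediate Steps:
-108*3505/(-297414) + 130512/96124 = -378540*(-1/297414) + 130512*(1/96124) = 21030/16523 + 32628/24031 = 1044484374/397064213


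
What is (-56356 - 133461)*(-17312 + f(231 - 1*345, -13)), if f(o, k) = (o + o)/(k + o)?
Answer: 417292933532/127 ≈ 3.2858e+9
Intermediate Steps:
f(o, k) = 2*o/(k + o) (f(o, k) = (2*o)/(k + o) = 2*o/(k + o))
(-56356 - 133461)*(-17312 + f(231 - 1*345, -13)) = (-56356 - 133461)*(-17312 + 2*(231 - 1*345)/(-13 + (231 - 1*345))) = -189817*(-17312 + 2*(231 - 345)/(-13 + (231 - 345))) = -189817*(-17312 + 2*(-114)/(-13 - 114)) = -189817*(-17312 + 2*(-114)/(-127)) = -189817*(-17312 + 2*(-114)*(-1/127)) = -189817*(-17312 + 228/127) = -189817*(-2198396/127) = 417292933532/127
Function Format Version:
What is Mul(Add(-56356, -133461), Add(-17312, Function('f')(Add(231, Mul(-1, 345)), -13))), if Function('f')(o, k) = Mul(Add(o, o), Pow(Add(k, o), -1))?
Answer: Rational(417292933532, 127) ≈ 3.2858e+9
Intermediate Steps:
Function('f')(o, k) = Mul(2, o, Pow(Add(k, o), -1)) (Function('f')(o, k) = Mul(Mul(2, o), Pow(Add(k, o), -1)) = Mul(2, o, Pow(Add(k, o), -1)))
Mul(Add(-56356, -133461), Add(-17312, Function('f')(Add(231, Mul(-1, 345)), -13))) = Mul(Add(-56356, -133461), Add(-17312, Mul(2, Add(231, Mul(-1, 345)), Pow(Add(-13, Add(231, Mul(-1, 345))), -1)))) = Mul(-189817, Add(-17312, Mul(2, Add(231, -345), Pow(Add(-13, Add(231, -345)), -1)))) = Mul(-189817, Add(-17312, Mul(2, -114, Pow(Add(-13, -114), -1)))) = Mul(-189817, Add(-17312, Mul(2, -114, Pow(-127, -1)))) = Mul(-189817, Add(-17312, Mul(2, -114, Rational(-1, 127)))) = Mul(-189817, Add(-17312, Rational(228, 127))) = Mul(-189817, Rational(-2198396, 127)) = Rational(417292933532, 127)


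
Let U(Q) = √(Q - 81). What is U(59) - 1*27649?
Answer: -27649 + I*√22 ≈ -27649.0 + 4.6904*I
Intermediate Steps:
U(Q) = √(-81 + Q)
U(59) - 1*27649 = √(-81 + 59) - 1*27649 = √(-22) - 27649 = I*√22 - 27649 = -27649 + I*√22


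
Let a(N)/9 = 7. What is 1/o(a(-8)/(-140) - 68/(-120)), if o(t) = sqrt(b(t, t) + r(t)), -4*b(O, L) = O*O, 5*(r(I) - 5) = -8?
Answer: 120*sqrt(48911)/48911 ≈ 0.54260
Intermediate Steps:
a(N) = 63 (a(N) = 9*7 = 63)
r(I) = 17/5 (r(I) = 5 + (1/5)*(-8) = 5 - 8/5 = 17/5)
b(O, L) = -O**2/4 (b(O, L) = -O*O/4 = -O**2/4)
o(t) = sqrt(17/5 - t**2/4) (o(t) = sqrt(-t**2/4 + 17/5) = sqrt(17/5 - t**2/4))
1/o(a(-8)/(-140) - 68/(-120)) = 1/(sqrt(340 - 25*(63/(-140) - 68/(-120))**2)/10) = 1/(sqrt(340 - 25*(63*(-1/140) - 68*(-1/120))**2)/10) = 1/(sqrt(340 - 25*(-9/20 + 17/30)**2)/10) = 1/(sqrt(340 - 25*(7/60)**2)/10) = 1/(sqrt(340 - 25*49/3600)/10) = 1/(sqrt(340 - 49/144)/10) = 1/(sqrt(48911/144)/10) = 1/((sqrt(48911)/12)/10) = 1/(sqrt(48911)/120) = 120*sqrt(48911)/48911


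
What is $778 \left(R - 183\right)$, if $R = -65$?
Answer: $-192944$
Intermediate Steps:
$778 \left(R - 183\right) = 778 \left(-65 - 183\right) = 778 \left(-248\right) = -192944$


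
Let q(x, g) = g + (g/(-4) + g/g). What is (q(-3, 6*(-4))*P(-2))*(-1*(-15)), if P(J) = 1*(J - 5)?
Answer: 1785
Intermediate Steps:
P(J) = -5 + J (P(J) = 1*(-5 + J) = -5 + J)
q(x, g) = 1 + 3*g/4 (q(x, g) = g + (g*(-1/4) + 1) = g + (-g/4 + 1) = g + (1 - g/4) = 1 + 3*g/4)
(q(-3, 6*(-4))*P(-2))*(-1*(-15)) = ((1 + 3*(6*(-4))/4)*(-5 - 2))*(-1*(-15)) = ((1 + (3/4)*(-24))*(-7))*15 = ((1 - 18)*(-7))*15 = -17*(-7)*15 = 119*15 = 1785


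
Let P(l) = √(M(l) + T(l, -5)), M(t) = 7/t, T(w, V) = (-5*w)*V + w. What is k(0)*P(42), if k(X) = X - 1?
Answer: -√39318/6 ≈ -33.048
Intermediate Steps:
T(w, V) = w - 5*V*w (T(w, V) = -5*V*w + w = w - 5*V*w)
k(X) = -1 + X
P(l) = √(7/l + 26*l) (P(l) = √(7/l + l*(1 - 5*(-5))) = √(7/l + l*(1 + 25)) = √(7/l + l*26) = √(7/l + 26*l))
k(0)*P(42) = (-1 + 0)*√(7/42 + 26*42) = -√(7*(1/42) + 1092) = -√(⅙ + 1092) = -√(6553/6) = -√39318/6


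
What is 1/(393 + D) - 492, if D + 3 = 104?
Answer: -243047/494 ≈ -492.00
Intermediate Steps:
D = 101 (D = -3 + 104 = 101)
1/(393 + D) - 492 = 1/(393 + 101) - 492 = 1/494 - 492 = -243047/494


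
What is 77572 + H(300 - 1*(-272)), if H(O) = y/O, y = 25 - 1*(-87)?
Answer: 11092824/143 ≈ 77572.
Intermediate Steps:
y = 112 (y = 25 + 87 = 112)
H(O) = 112/O
77572 + H(300 - 1*(-272)) = 77572 + 112/(300 - 1*(-272)) = 77572 + 112/(300 + 272) = 77572 + 112/572 = 77572 + 112*(1/572) = 77572 + 28/143 = 11092824/143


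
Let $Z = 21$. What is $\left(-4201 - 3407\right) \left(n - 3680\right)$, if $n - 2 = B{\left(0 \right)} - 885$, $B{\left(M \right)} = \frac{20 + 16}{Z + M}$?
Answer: $\frac{242915832}{7} \approx 3.4702 \cdot 10^{7}$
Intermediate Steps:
$B{\left(M \right)} = \frac{36}{21 + M}$ ($B{\left(M \right)} = \frac{20 + 16}{21 + M} = \frac{36}{21 + M}$)
$n = - \frac{6169}{7}$ ($n = 2 - \left(885 - \frac{36}{21 + 0}\right) = 2 - \left(885 - \frac{36}{21}\right) = 2 + \left(36 \cdot \frac{1}{21} - 885\right) = 2 + \left(\frac{12}{7} - 885\right) = 2 - \frac{6183}{7} = - \frac{6169}{7} \approx -881.29$)
$\left(-4201 - 3407\right) \left(n - 3680\right) = \left(-4201 - 3407\right) \left(- \frac{6169}{7} - 3680\right) = - 7608 \left(- \frac{6169}{7} - 3680\right) = \left(-7608\right) \left(- \frac{31929}{7}\right) = \frac{242915832}{7}$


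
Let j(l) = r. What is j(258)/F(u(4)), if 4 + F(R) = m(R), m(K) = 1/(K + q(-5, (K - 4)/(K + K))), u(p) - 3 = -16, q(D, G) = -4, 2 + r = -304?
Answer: 1734/23 ≈ 75.391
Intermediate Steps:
r = -306 (r = -2 - 304 = -306)
u(p) = -13 (u(p) = 3 - 16 = -13)
j(l) = -306
m(K) = 1/(-4 + K) (m(K) = 1/(K - 4) = 1/(-4 + K))
F(R) = -4 + 1/(-4 + R)
j(258)/F(u(4)) = -306*(-4 - 13)/(17 - 4*(-13)) = -306*(-17/(17 + 52)) = -306/((-1/17*69)) = -306/(-69/17) = -306*(-17/69) = 1734/23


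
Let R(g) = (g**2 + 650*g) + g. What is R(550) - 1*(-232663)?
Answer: 893213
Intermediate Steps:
R(g) = g**2 + 651*g
R(550) - 1*(-232663) = 550*(651 + 550) - 1*(-232663) = 550*1201 + 232663 = 660550 + 232663 = 893213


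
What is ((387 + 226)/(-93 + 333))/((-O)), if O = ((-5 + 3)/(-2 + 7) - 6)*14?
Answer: 613/21504 ≈ 0.028506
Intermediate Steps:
O = -448/5 (O = (-2/5 - 6)*14 = (-2*⅕ - 6)*14 = (-⅖ - 6)*14 = -32/5*14 = -448/5 ≈ -89.600)
((387 + 226)/(-93 + 333))/((-O)) = ((387 + 226)/(-93 + 333))/((-1*(-448/5))) = (613/240)/(448/5) = (613*(1/240))*(5/448) = (613/240)*(5/448) = 613/21504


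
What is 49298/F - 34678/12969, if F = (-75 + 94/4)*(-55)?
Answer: 98385514/6679035 ≈ 14.730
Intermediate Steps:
F = 5665/2 (F = (-75 + 94*(1/4))*(-55) = (-75 + 47/2)*(-55) = -103/2*(-55) = 5665/2 ≈ 2832.5)
49298/F - 34678/12969 = 49298/(5665/2) - 34678/12969 = 49298*(2/5665) - 34678*1/12969 = 98596/5665 - 34678/12969 = 98385514/6679035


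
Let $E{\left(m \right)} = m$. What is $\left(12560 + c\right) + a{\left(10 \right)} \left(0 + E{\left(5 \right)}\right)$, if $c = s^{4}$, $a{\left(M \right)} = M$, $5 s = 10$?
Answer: $12626$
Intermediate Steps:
$s = 2$ ($s = \frac{1}{5} \cdot 10 = 2$)
$c = 16$ ($c = 2^{4} = 16$)
$\left(12560 + c\right) + a{\left(10 \right)} \left(0 + E{\left(5 \right)}\right) = \left(12560 + 16\right) + 10 \left(0 + 5\right) = 12576 + 10 \cdot 5 = 12576 + 50 = 12626$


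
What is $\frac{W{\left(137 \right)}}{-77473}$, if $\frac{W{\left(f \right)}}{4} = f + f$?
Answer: $- \frac{1096}{77473} \approx -0.014147$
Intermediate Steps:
$W{\left(f \right)} = 8 f$ ($W{\left(f \right)} = 4 \left(f + f\right) = 4 \cdot 2 f = 8 f$)
$\frac{W{\left(137 \right)}}{-77473} = \frac{8 \cdot 137}{-77473} = 1096 \left(- \frac{1}{77473}\right) = - \frac{1096}{77473}$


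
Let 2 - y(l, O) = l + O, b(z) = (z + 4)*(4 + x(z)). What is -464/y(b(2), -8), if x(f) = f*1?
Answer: 232/13 ≈ 17.846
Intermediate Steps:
x(f) = f
b(z) = (4 + z)² (b(z) = (z + 4)*(4 + z) = (4 + z)*(4 + z) = (4 + z)²)
y(l, O) = 2 - O - l (y(l, O) = 2 - (l + O) = 2 - (O + l) = 2 + (-O - l) = 2 - O - l)
-464/y(b(2), -8) = -464/(2 - 1*(-8) - (16 + 2² + 8*2)) = -464/(2 + 8 - (16 + 4 + 16)) = -464/(2 + 8 - 1*36) = -464/(2 + 8 - 36) = -464/(-26) = -464*(-1/26) = 232/13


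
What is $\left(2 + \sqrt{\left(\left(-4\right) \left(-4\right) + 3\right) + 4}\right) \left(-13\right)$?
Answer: $-26 - 13 \sqrt{23} \approx -88.346$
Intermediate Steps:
$\left(2 + \sqrt{\left(\left(-4\right) \left(-4\right) + 3\right) + 4}\right) \left(-13\right) = \left(2 + \sqrt{\left(16 + 3\right) + 4}\right) \left(-13\right) = \left(2 + \sqrt{19 + 4}\right) \left(-13\right) = \left(2 + \sqrt{23}\right) \left(-13\right) = -26 - 13 \sqrt{23}$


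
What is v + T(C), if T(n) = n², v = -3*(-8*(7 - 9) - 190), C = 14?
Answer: 718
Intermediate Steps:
v = 522 (v = -3*(-8*(-2) - 190) = -3*(16 - 190) = -3*(-174) = 522)
v + T(C) = 522 + 14² = 522 + 196 = 718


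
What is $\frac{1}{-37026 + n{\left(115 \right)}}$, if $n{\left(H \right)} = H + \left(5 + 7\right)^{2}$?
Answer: $- \frac{1}{36767} \approx -2.7198 \cdot 10^{-5}$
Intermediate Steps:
$n{\left(H \right)} = 144 + H$ ($n{\left(H \right)} = H + 12^{2} = H + 144 = 144 + H$)
$\frac{1}{-37026 + n{\left(115 \right)}} = \frac{1}{-37026 + \left(144 + 115\right)} = \frac{1}{-37026 + 259} = \frac{1}{-36767} = - \frac{1}{36767}$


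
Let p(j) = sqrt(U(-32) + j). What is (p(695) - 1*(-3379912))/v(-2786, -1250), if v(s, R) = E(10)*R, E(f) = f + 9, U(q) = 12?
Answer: -1689956/11875 - sqrt(707)/23750 ≈ -142.31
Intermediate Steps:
E(f) = 9 + f
v(s, R) = 19*R (v(s, R) = (9 + 10)*R = 19*R)
p(j) = sqrt(12 + j)
(p(695) - 1*(-3379912))/v(-2786, -1250) = (sqrt(12 + 695) - 1*(-3379912))/((19*(-1250))) = (sqrt(707) + 3379912)/(-23750) = (3379912 + sqrt(707))*(-1/23750) = -1689956/11875 - sqrt(707)/23750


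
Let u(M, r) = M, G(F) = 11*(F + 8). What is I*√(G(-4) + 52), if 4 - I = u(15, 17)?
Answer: -44*√6 ≈ -107.78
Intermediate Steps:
G(F) = 88 + 11*F (G(F) = 11*(8 + F) = 88 + 11*F)
I = -11 (I = 4 - 1*15 = 4 - 15 = -11)
I*√(G(-4) + 52) = -11*√((88 + 11*(-4)) + 52) = -11*√((88 - 44) + 52) = -11*√(44 + 52) = -44*√6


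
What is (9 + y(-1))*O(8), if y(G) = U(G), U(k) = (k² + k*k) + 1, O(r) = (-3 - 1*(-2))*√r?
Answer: -24*√2 ≈ -33.941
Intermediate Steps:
O(r) = -√r (O(r) = (-3 + 2)*√r = -√r)
U(k) = 1 + 2*k² (U(k) = (k² + k²) + 1 = 2*k² + 1 = 1 + 2*k²)
y(G) = 1 + 2*G²
(9 + y(-1))*O(8) = (9 + (1 + 2*(-1)²))*(-√8) = (9 + (1 + 2*1))*(-2*√2) = (9 + (1 + 2))*(-2*√2) = (9 + 3)*(-2*√2) = 12*(-2*√2) = -24*√2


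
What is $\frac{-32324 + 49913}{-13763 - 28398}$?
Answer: $- \frac{17589}{42161} \approx -0.41719$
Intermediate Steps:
$\frac{-32324 + 49913}{-13763 - 28398} = \frac{17589}{-42161} = 17589 \left(- \frac{1}{42161}\right) = - \frac{17589}{42161}$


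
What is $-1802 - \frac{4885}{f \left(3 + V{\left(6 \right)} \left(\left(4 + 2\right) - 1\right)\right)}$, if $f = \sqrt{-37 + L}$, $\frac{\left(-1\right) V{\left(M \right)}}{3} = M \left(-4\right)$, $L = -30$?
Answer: $-1802 + \frac{4885 i \sqrt{67}}{24321} \approx -1802.0 + 1.6441 i$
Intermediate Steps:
$V{\left(M \right)} = 12 M$ ($V{\left(M \right)} = - 3 M \left(-4\right) = - 3 \left(- 4 M\right) = 12 M$)
$f = i \sqrt{67}$ ($f = \sqrt{-37 - 30} = \sqrt{-67} = i \sqrt{67} \approx 8.1853 i$)
$-1802 - \frac{4885}{f \left(3 + V{\left(6 \right)} \left(\left(4 + 2\right) - 1\right)\right)} = -1802 - \frac{4885}{i \sqrt{67} \left(3 + 12 \cdot 6 \left(\left(4 + 2\right) - 1\right)\right)} = -1802 - \frac{4885}{i \sqrt{67} \left(3 + 72 \left(6 - 1\right)\right)} = -1802 - \frac{4885}{i \sqrt{67} \left(3 + 72 \cdot 5\right)} = -1802 - \frac{4885}{i \sqrt{67} \left(3 + 360\right)} = -1802 - \frac{4885}{i \sqrt{67} \cdot 363} = -1802 - \frac{4885}{363 i \sqrt{67}} = -1802 - 4885 \left(- \frac{i \sqrt{67}}{24321}\right) = -1802 + \frac{4885 i \sqrt{67}}{24321}$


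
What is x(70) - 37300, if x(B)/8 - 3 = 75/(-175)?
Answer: -260956/7 ≈ -37279.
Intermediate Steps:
x(B) = 144/7 (x(B) = 24 + 8*(75/(-175)) = 24 + 8*(75*(-1/175)) = 24 + 8*(-3/7) = 24 - 24/7 = 144/7)
x(70) - 37300 = 144/7 - 37300 = -260956/7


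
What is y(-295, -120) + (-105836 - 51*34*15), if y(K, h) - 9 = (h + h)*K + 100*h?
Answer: -73037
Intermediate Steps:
y(K, h) = 9 + 100*h + 2*K*h (y(K, h) = 9 + ((h + h)*K + 100*h) = 9 + ((2*h)*K + 100*h) = 9 + (2*K*h + 100*h) = 9 + (100*h + 2*K*h) = 9 + 100*h + 2*K*h)
y(-295, -120) + (-105836 - 51*34*15) = (9 + 100*(-120) + 2*(-295)*(-120)) + (-105836 - 51*34*15) = (9 - 12000 + 70800) + (-105836 - 1734*15) = 58809 + (-105836 - 26010) = 58809 - 131846 = -73037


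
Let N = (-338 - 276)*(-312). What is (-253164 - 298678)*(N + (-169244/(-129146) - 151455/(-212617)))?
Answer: -1451413812563326447234/13729317541 ≈ -1.0572e+11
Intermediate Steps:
N = 191568 (N = -614*(-312) = 191568)
(-253164 - 298678)*(N + (-169244/(-129146) - 151455/(-212617))) = (-253164 - 298678)*(191568 + (-169244/(-129146) - 151455/(-212617))) = -551842*(191568 + (-169244*(-1/129146) - 151455*(-1/212617))) = -551842*(191568 + (84622/64573 + 151455/212617)) = -551842*(191568 + 27771979489/13729317541) = -551842*2630125674673777/13729317541 = -1451413812563326447234/13729317541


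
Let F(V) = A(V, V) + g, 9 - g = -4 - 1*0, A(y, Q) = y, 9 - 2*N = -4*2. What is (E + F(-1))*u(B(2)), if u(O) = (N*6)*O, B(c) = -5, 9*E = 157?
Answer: -22525/3 ≈ -7508.3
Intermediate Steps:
E = 157/9 (E = (⅑)*157 = 157/9 ≈ 17.444)
N = 17/2 (N = 9/2 - (-2)*2 = 9/2 - ½*(-8) = 9/2 + 4 = 17/2 ≈ 8.5000)
u(O) = 51*O (u(O) = ((17/2)*6)*O = 51*O)
g = 13 (g = 9 - (-4 - 1*0) = 9 - (-4 + 0) = 9 - 1*(-4) = 9 + 4 = 13)
F(V) = 13 + V (F(V) = V + 13 = 13 + V)
(E + F(-1))*u(B(2)) = (157/9 + (13 - 1))*(51*(-5)) = (157/9 + 12)*(-255) = (265/9)*(-255) = -22525/3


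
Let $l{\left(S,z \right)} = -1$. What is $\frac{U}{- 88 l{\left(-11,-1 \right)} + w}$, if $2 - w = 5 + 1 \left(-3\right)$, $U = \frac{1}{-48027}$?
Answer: $- \frac{1}{4226376} \approx -2.3661 \cdot 10^{-7}$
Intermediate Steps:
$U = - \frac{1}{48027} \approx -2.0822 \cdot 10^{-5}$
$w = 0$ ($w = 2 - \left(5 + 1 \left(-3\right)\right) = 2 - \left(5 - 3\right) = 2 - 2 = 0$)
$\frac{U}{- 88 l{\left(-11,-1 \right)} + w} = - \frac{1}{48027 \left(\left(-88\right) \left(-1\right) + 0\right)} = - \frac{1}{48027 \left(88 + 0\right)} = - \frac{1}{48027 \cdot 88} = \left(- \frac{1}{48027}\right) \frac{1}{88} = - \frac{1}{4226376}$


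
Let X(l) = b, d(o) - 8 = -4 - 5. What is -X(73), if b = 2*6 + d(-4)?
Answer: -11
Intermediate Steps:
d(o) = -1 (d(o) = 8 + (-4 - 5) = 8 - 9 = -1)
b = 11 (b = 2*6 - 1 = 12 - 1 = 11)
X(l) = 11
-X(73) = -1*11 = -11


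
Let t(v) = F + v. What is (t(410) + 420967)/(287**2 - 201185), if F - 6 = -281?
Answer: -210551/59408 ≈ -3.5442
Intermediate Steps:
F = -275 (F = 6 - 281 = -275)
t(v) = -275 + v
(t(410) + 420967)/(287**2 - 201185) = ((-275 + 410) + 420967)/(287**2 - 201185) = (135 + 420967)/(82369 - 201185) = 421102/(-118816) = 421102*(-1/118816) = -210551/59408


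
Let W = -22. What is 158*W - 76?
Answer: -3552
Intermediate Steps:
158*W - 76 = 158*(-22) - 76 = -3476 - 76 = -3552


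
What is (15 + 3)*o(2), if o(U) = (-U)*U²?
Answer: -144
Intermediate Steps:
o(U) = -U³
(15 + 3)*o(2) = (15 + 3)*(-1*2³) = 18*(-1*8) = 18*(-8) = -144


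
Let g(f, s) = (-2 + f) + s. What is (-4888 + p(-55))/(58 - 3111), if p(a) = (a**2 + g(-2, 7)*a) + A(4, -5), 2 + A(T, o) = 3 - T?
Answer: 2031/3053 ≈ 0.66525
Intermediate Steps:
A(T, o) = 1 - T (A(T, o) = -2 + (3 - T) = 1 - T)
g(f, s) = -2 + f + s
p(a) = -3 + a**2 + 3*a (p(a) = (a**2 + (-2 - 2 + 7)*a) + (1 - 1*4) = (a**2 + 3*a) + (1 - 4) = (a**2 + 3*a) - 3 = -3 + a**2 + 3*a)
(-4888 + p(-55))/(58 - 3111) = (-4888 + (-3 + (-55)**2 + 3*(-55)))/(58 - 3111) = (-4888 + (-3 + 3025 - 165))/(-3053) = (-4888 + 2857)*(-1/3053) = -2031*(-1/3053) = 2031/3053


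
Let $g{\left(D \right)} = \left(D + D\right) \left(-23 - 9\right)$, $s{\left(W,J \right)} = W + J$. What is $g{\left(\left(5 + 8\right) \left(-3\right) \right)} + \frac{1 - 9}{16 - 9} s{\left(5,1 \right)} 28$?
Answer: $2304$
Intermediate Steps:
$s{\left(W,J \right)} = J + W$
$g{\left(D \right)} = - 64 D$ ($g{\left(D \right)} = 2 D \left(-32\right) = - 64 D$)
$g{\left(\left(5 + 8\right) \left(-3\right) \right)} + \frac{1 - 9}{16 - 9} s{\left(5,1 \right)} 28 = - 64 \left(5 + 8\right) \left(-3\right) + \frac{1 - 9}{16 - 9} \left(1 + 5\right) 28 = - 64 \cdot 13 \left(-3\right) + - \frac{8}{7} \cdot 6 \cdot 28 = \left(-64\right) \left(-39\right) + \left(-8\right) \frac{1}{7} \cdot 6 \cdot 28 = 2496 + \left(- \frac{8}{7}\right) 6 \cdot 28 = 2496 - 192 = 2304$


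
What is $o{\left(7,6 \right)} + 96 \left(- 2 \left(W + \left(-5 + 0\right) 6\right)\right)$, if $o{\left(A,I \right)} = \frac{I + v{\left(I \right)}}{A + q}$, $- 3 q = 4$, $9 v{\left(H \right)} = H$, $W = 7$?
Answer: $\frac{75092}{17} \approx 4417.2$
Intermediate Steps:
$v{\left(H \right)} = \frac{H}{9}$
$q = - \frac{4}{3}$ ($q = \left(- \frac{1}{3}\right) 4 = - \frac{4}{3} \approx -1.3333$)
$o{\left(A,I \right)} = \frac{10 I}{9 \left(- \frac{4}{3} + A\right)}$ ($o{\left(A,I \right)} = \frac{I + \frac{I}{9}}{A - \frac{4}{3}} = \frac{\frac{10}{9} I}{- \frac{4}{3} + A} = \frac{10 I}{9 \left(- \frac{4}{3} + A\right)}$)
$o{\left(7,6 \right)} + 96 \left(- 2 \left(W + \left(-5 + 0\right) 6\right)\right) = \frac{10}{3} \cdot 6 \frac{1}{-4 + 3 \cdot 7} + 96 \left(- 2 \left(7 + \left(-5 + 0\right) 6\right)\right) = \frac{10}{3} \cdot 6 \frac{1}{-4 + 21} + 96 \left(- 2 \left(7 - 30\right)\right) = \frac{10}{3} \cdot 6 \cdot \frac{1}{17} + 96 \left(- 2 \left(7 - 30\right)\right) = \frac{10}{3} \cdot 6 \cdot \frac{1}{17} + 96 \left(- 2 \left(-23\right)\right) = \frac{20}{17} + 96 \left(\left(-1\right) \left(-46\right)\right) = \frac{20}{17} + 96 \cdot 46 = \frac{20}{17} + 4416 = \frac{75092}{17}$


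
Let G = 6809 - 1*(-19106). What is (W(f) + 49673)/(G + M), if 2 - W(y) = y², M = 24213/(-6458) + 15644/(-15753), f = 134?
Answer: 3226865030406/2635924973369 ≈ 1.2242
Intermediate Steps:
M = -482456341/101732874 (M = 24213*(-1/6458) + 15644*(-1/15753) = -24213/6458 - 15644/15753 = -482456341/101732874 ≈ -4.7424)
W(y) = 2 - y²
G = 25915 (G = 6809 + 19106 = 25915)
(W(f) + 49673)/(G + M) = ((2 - 1*134²) + 49673)/(25915 - 482456341/101732874) = ((2 - 1*17956) + 49673)/(2635924973369/101732874) = ((2 - 17956) + 49673)*(101732874/2635924973369) = (-17954 + 49673)*(101732874/2635924973369) = 31719*(101732874/2635924973369) = 3226865030406/2635924973369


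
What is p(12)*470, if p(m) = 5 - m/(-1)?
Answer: 7990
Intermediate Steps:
p(m) = 5 + m (p(m) = 5 - m*(-1) = 5 - (-1)*m = 5 + m)
p(12)*470 = (5 + 12)*470 = 17*470 = 7990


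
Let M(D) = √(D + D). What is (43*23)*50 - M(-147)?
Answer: 49450 - 7*I*√6 ≈ 49450.0 - 17.146*I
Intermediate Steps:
M(D) = √2*√D (M(D) = √(2*D) = √2*√D)
(43*23)*50 - M(-147) = (43*23)*50 - √2*√(-147) = 989*50 - √2*7*I*√3 = 49450 - 7*I*√6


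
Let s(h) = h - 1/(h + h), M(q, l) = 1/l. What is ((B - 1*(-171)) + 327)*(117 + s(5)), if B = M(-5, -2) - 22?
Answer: 1159269/20 ≈ 57963.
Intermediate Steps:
B = -45/2 (B = 1/(-2) - 22 = -½ - 22 = -45/2 ≈ -22.500)
s(h) = h - 1/(2*h)
((B - 1*(-171)) + 327)*(117 + s(5)) = ((-45/2 - 1*(-171)) + 327)*(117 + (5 - ½/5)) = ((-45/2 + 171) + 327)*(117 + (5 - ½*⅕)) = (297/2 + 327)*(117 + (5 - ⅒)) = 951*(117 + 49/10)/2 = (951/2)*(1219/10) = 1159269/20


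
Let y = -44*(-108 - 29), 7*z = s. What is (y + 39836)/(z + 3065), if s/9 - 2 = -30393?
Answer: -40131/31508 ≈ -1.2737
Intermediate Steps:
s = -273519 (s = 18 + 9*(-30393) = 18 - 273537 = -273519)
z = -273519/7 (z = (⅐)*(-273519) = -273519/7 ≈ -39074.)
y = 6028 (y = -44*(-137) = 6028)
(y + 39836)/(z + 3065) = (6028 + 39836)/(-273519/7 + 3065) = 45864/(-252064/7) = 45864*(-7/252064) = -40131/31508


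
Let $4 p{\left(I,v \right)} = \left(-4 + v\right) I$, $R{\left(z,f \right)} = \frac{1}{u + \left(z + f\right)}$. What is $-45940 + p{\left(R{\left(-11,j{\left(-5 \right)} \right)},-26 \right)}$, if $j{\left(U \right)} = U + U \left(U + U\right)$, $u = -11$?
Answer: $- \frac{2113255}{46} \approx -45940.0$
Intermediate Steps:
$j{\left(U \right)} = U + 2 U^{2}$ ($j{\left(U \right)} = U + U 2 U = U + 2 U^{2}$)
$R{\left(z,f \right)} = \frac{1}{-11 + f + z}$ ($R{\left(z,f \right)} = \frac{1}{-11 + \left(z + f\right)} = \frac{1}{-11 + \left(f + z\right)} = \frac{1}{-11 + f + z}$)
$p{\left(I,v \right)} = \frac{I \left(-4 + v\right)}{4}$ ($p{\left(I,v \right)} = \frac{\left(-4 + v\right) I}{4} = \frac{I \left(-4 + v\right)}{4}$)
$-45940 + p{\left(R{\left(-11,j{\left(-5 \right)} \right)},-26 \right)} = -45940 + \frac{-4 - 26}{4 \left(-11 - 5 \left(1 + 2 \left(-5\right)\right) - 11\right)} = -45940 + \frac{1}{4} \frac{1}{-11 - 5 \left(1 - 10\right) - 11} \left(-30\right) = -45940 + \frac{1}{4} \frac{1}{-11 - -45 - 11} \left(-30\right) = -45940 + \frac{1}{4} \frac{1}{-11 + 45 - 11} \left(-30\right) = -45940 + \frac{1}{4} \cdot \frac{1}{23} \left(-30\right) = -45940 - \frac{15}{46} = - \frac{2113255}{46}$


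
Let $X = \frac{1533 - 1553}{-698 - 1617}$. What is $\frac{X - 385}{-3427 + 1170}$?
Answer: $\frac{178251}{1044991} \approx 0.17058$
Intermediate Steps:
$X = \frac{4}{463}$ ($X = - \frac{20}{-2315} = \left(-20\right) \left(- \frac{1}{2315}\right) = \frac{4}{463} \approx 0.0086393$)
$\frac{X - 385}{-3427 + 1170} = \frac{\frac{4}{463} - 385}{-3427 + 1170} = - \frac{178251}{463 \left(-2257\right)} = \left(- \frac{178251}{463}\right) \left(- \frac{1}{2257}\right) = \frac{178251}{1044991}$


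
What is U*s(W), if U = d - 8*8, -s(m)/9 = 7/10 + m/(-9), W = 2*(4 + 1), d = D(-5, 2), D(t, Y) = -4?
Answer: -1258/5 ≈ -251.60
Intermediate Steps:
d = -4
W = 10 (W = 2*5 = 10)
s(m) = -63/10 + m (s(m) = -9*(7/10 + m/(-9)) = -9*(7*(⅒) + m*(-⅑)) = -9*(7/10 - m/9) = -63/10 + m)
U = -68 (U = -4 - 8*8 = -4 - 64 = -68)
U*s(W) = -68*(-63/10 + 10) = -68*37/10 = -1258/5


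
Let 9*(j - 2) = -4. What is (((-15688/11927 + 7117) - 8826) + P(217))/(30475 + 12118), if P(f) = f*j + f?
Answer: -124062722/4572060399 ≈ -0.027135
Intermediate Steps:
j = 14/9 (j = 2 + (⅑)*(-4) = 2 - 4/9 = 14/9 ≈ 1.5556)
P(f) = 23*f/9 (P(f) = f*(14/9) + f = 14*f/9 + f = 23*f/9)
(((-15688/11927 + 7117) - 8826) + P(217))/(30475 + 12118) = (((-15688/11927 + 7117) - 8826) + (23/9)*217)/(30475 + 12118) = (((-15688*1/11927 + 7117) - 8826) + 4991/9)/42593 = (((-15688/11927 + 7117) - 8826) + 4991/9)*(1/42593) = ((84868771/11927 - 8826) + 4991/9)*(1/42593) = (-20398931/11927 + 4991/9)*(1/42593) = -124062722/107343*1/42593 = -124062722/4572060399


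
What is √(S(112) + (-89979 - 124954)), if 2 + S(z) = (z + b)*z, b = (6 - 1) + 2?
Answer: I*√201607 ≈ 449.01*I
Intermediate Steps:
b = 7 (b = 5 + 2 = 7)
S(z) = -2 + z*(7 + z) (S(z) = -2 + (z + 7)*z = -2 + (7 + z)*z = -2 + z*(7 + z))
√(S(112) + (-89979 - 124954)) = √((-2 + 112² + 7*112) + (-89979 - 124954)) = √((-2 + 12544 + 784) - 214933) = √(13326 - 214933) = √(-201607) = I*√201607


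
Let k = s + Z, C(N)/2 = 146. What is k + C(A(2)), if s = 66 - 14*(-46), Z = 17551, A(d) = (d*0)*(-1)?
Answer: 18553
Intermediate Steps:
A(d) = 0 (A(d) = 0*(-1) = 0)
C(N) = 292 (C(N) = 2*146 = 292)
s = 710 (s = 66 + 644 = 710)
k = 18261 (k = 710 + 17551 = 18261)
k + C(A(2)) = 18261 + 292 = 18553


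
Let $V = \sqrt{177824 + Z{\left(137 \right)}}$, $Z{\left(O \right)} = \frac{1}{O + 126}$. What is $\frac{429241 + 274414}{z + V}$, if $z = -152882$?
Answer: $- \frac{28292536315730}{6147027490299} - \frac{703655 \sqrt{12299908519}}{6147027490299} \approx -4.6153$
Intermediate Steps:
$Z{\left(O \right)} = \frac{1}{126 + O}$
$V = \frac{\sqrt{12299908519}}{263}$ ($V = \sqrt{177824 + \frac{1}{126 + 137}} = \sqrt{177824 + \frac{1}{263}} = \sqrt{\frac{46767713}{263}} = \frac{\sqrt{12299908519}}{263} \approx 421.69$)
$\frac{429241 + 274414}{z + V} = \frac{429241 + 274414}{-152882 + \frac{\sqrt{12299908519}}{263}} = \frac{703655}{-152882 + \frac{\sqrt{12299908519}}{263}}$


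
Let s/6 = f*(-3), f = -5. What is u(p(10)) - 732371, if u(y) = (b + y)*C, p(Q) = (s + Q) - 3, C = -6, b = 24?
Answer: -733097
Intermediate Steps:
s = 90 (s = 6*(-5*(-3)) = 6*15 = 90)
p(Q) = 87 + Q (p(Q) = (90 + Q) - 3 = 87 + Q)
u(y) = -144 - 6*y (u(y) = (24 + y)*(-6) = -144 - 6*y)
u(p(10)) - 732371 = (-144 - 6*(87 + 10)) - 732371 = (-144 - 6*97) - 732371 = (-144 - 582) - 732371 = -726 - 732371 = -733097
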